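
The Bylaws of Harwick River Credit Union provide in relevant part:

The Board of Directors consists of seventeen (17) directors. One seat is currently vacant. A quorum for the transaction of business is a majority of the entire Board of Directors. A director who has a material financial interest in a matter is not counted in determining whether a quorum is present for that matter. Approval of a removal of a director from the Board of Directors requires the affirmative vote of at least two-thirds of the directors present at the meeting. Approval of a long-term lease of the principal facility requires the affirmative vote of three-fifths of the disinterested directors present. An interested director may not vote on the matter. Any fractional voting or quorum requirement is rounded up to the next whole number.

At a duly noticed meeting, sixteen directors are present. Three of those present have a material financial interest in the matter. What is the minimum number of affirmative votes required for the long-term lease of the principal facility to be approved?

The long-term lease of the principal facility requires three-fifths of the disinterested directors present (16 − 3 = 13).
3/5 of 13 = 7.80, rounded up to 8.

8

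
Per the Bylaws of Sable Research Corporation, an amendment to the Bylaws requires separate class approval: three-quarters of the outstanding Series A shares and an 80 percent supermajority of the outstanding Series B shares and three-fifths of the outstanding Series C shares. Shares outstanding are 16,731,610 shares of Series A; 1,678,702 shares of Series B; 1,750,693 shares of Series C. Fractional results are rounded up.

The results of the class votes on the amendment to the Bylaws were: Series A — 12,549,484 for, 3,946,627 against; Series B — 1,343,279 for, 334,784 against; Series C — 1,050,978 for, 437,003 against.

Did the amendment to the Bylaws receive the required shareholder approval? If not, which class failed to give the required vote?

Approved — every class gave the required vote.

Series A: 3/4 of 16731610 = 12548707.50, rounded up to 12548708; 12,548,708 required, 12,549,484 in favor — approved.
Series B: 4/5 of 1678702 = 1342961.60, rounded up to 1342962; 1,342,962 required, 1,343,279 in favor — approved.
Series C: 3/5 of 1750693 = 1050415.80, rounded up to 1050416; 1,050,416 required, 1,050,978 in favor — approved.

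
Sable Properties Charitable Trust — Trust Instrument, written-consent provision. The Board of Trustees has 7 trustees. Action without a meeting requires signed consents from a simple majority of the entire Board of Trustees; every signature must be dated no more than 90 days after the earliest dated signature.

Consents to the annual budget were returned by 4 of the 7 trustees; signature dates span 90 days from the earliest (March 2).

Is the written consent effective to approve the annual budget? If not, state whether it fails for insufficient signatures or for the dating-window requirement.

Effective — both the signature and dating-window requirements are satisfied.

Signatures required: a simple majority of 7 — a majority of 7 is 4, so 4 needed; 4 signed. Sufficient.
Dating window: the latest signature is 90 days after the earliest; the limit is 90 days. Within the window.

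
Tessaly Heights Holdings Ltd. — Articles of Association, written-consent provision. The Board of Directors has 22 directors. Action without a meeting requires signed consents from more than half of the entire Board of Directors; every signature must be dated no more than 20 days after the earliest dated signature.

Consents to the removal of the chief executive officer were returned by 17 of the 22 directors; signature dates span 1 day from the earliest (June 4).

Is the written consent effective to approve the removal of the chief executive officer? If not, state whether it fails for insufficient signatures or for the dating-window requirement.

Effective — both the signature and dating-window requirements are satisfied.

Signatures required: more than half of 22 — a majority of 22 is 12, so 12 needed; 17 signed. Sufficient.
Dating window: the latest signature is 1 day after the earliest; the limit is 20 days. Within the window.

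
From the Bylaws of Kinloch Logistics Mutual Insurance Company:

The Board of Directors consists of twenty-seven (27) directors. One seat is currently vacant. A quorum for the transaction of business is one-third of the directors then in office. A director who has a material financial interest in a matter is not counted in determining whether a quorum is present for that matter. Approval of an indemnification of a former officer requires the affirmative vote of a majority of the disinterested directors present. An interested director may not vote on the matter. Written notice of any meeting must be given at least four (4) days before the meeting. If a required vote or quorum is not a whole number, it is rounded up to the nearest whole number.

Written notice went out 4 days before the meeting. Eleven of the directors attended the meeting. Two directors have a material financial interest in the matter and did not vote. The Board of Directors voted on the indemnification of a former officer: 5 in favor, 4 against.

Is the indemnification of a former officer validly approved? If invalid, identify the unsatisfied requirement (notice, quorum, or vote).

Notice: 4 days given; 4 required (4 ≥ 4). Satisfied.
Quorum: 11 present, but the 2 interested directors do not count, leaving 9. Quorum is 9. Satisfied.
Vote: the indemnification of a former officer requires a majority of the disinterested directors present (11 − 2 = 9). A majority of 9 is 5, so 5 affirmative votes are needed; 5 voted in favor. Satisfied.

Valid — all requirements satisfied.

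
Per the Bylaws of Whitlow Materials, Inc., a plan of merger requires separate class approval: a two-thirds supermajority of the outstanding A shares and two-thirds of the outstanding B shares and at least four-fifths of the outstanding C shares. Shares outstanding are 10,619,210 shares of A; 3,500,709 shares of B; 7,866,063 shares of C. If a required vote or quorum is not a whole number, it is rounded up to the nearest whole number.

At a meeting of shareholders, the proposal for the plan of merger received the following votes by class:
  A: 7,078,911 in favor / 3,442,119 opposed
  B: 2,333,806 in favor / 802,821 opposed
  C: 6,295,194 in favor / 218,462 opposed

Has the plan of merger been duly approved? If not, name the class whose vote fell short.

A: 2/3 of 10619210 = 7079473.33, rounded up to 7079474; 7,079,474 required, 7,078,911 in favor — not approved.
B: 2/3 of 3500709 = 2333806; 2,333,806 required, 2,333,806 in favor — approved.
C: 4/5 of 7866063 = 6292850.40, rounded up to 6292851; 6,292,851 required, 6,295,194 in favor — approved.

Not approved — the A shares did not give the required vote.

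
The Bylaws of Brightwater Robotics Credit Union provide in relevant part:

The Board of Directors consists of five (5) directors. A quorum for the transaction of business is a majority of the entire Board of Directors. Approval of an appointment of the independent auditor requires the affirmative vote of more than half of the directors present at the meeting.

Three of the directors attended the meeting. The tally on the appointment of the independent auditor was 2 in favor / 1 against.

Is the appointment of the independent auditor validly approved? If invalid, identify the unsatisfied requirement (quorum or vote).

Quorum: 3 present; quorum is 3. Satisfied.
Vote: the appointment of the independent auditor requires a majority of the directors present (3). A majority of 3 is 2, so 2 affirmative votes are needed; 2 voted in favor. Satisfied.

Valid — all requirements satisfied.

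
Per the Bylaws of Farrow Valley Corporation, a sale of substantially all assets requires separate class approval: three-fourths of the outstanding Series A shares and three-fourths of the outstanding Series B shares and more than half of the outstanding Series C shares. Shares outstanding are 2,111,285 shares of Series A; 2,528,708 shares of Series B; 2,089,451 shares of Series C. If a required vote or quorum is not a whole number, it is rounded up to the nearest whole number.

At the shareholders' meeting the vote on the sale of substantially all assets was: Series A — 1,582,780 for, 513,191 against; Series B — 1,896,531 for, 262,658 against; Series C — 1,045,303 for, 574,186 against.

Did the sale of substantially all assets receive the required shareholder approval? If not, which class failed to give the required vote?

Series A: 3/4 of 2111285 = 1583463.75, rounded up to 1583464; 1,583,464 required, 1,582,780 in favor — not approved.
Series B: 3/4 of 2528708 = 1896531; 1,896,531 required, 1,896,531 in favor — approved.
Series C: a majority of 2089451 is 1044726; 1,044,726 required, 1,045,303 in favor — approved.

Not approved — the Series A shares did not give the required vote.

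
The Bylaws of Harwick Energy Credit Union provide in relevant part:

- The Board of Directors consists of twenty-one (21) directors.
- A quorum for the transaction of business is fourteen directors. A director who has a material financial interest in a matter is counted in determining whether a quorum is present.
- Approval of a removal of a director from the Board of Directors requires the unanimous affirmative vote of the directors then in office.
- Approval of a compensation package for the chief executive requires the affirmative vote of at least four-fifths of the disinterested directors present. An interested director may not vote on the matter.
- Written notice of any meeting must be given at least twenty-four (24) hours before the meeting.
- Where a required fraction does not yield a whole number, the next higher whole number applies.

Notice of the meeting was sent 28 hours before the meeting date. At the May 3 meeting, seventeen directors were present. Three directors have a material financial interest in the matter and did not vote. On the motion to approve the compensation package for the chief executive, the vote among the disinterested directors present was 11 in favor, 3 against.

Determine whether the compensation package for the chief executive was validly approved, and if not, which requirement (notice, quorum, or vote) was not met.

Invalid — vote requirement not satisfied.

Notice: 28 hours given; 24 required (28 ≥ 24). Satisfied.
Quorum: 17 present (interested directors count toward quorum); quorum is 14. Satisfied.
Vote: the compensation package for the chief executive requires four-fifths of the disinterested directors present (17 − 3 = 14). 4/5 of 14 = 11.20, rounded up to 12, so 12 affirmative votes are needed; 11 voted in favor. Not satisfied.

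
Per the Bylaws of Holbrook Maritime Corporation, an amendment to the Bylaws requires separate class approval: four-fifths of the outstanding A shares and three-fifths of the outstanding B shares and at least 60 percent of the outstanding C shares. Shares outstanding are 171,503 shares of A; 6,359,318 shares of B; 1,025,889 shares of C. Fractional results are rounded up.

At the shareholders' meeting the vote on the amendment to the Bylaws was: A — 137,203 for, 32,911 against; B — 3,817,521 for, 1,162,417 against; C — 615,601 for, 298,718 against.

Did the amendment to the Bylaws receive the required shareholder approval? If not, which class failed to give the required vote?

A: 4/5 of 171503 = 137202.40, rounded up to 137203; 137,203 required, 137,203 in favor — approved.
B: 3/5 of 6359318 = 3815590.80, rounded up to 3815591; 3,815,591 required, 3,817,521 in favor — approved.
C: 3/5 of 1025889 = 615533.40, rounded up to 615534; 615,534 required, 615,601 in favor — approved.

Approved — every class gave the required vote.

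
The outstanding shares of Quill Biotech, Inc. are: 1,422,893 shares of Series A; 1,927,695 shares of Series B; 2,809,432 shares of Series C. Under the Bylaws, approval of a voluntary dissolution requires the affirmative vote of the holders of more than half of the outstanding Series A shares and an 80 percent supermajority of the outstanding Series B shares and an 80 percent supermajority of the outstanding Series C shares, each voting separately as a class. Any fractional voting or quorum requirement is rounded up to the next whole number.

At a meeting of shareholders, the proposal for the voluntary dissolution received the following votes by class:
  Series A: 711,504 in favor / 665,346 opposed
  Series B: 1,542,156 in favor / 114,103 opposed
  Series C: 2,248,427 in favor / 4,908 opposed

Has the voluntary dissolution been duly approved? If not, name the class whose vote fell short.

Approved — every class gave the required vote.

Series A: a majority of 1422893 is 711447; 711,447 required, 711,504 in favor — approved.
Series B: 4/5 of 1927695 = 1542156; 1,542,156 required, 1,542,156 in favor — approved.
Series C: 4/5 of 2809432 = 2247545.60, rounded up to 2247546; 2,247,546 required, 2,248,427 in favor — approved.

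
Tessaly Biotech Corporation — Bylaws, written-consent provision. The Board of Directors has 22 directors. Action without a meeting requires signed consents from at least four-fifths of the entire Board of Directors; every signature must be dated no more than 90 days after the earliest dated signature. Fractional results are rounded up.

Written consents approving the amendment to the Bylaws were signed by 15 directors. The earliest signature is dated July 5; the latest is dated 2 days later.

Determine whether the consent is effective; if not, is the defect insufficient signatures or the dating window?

Not effective — insufficient signatures.

Signatures required: at least four-fifths of 22 — 4/5 of 22 = 17.60, rounded up to 18, so 18 needed; 15 signed. Insufficient.
Dating window: the latest signature is 2 days after the earliest; the limit is 90 days. Within the window.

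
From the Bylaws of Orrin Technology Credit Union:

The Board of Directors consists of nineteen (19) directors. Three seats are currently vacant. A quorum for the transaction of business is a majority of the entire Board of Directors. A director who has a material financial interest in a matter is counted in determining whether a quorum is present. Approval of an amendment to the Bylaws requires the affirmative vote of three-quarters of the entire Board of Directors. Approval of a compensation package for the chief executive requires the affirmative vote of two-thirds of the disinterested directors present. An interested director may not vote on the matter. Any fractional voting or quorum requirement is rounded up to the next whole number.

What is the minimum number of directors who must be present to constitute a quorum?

A majority of 19 is 10.

10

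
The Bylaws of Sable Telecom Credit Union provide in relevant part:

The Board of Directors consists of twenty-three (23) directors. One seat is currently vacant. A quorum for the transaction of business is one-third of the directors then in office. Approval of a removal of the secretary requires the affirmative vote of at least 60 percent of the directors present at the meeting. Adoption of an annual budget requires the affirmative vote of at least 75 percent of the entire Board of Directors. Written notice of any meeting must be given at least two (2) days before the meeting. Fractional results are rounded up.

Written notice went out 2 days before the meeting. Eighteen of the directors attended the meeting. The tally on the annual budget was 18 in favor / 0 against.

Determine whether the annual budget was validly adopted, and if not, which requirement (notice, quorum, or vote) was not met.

Notice: 2 days given; 2 required (2 ≥ 2). Satisfied.
Quorum: 18 present; quorum is 8. Satisfied.
Vote: the annual budget requires three-fourths of the entire Board of Directors (23). 3/4 of 23 = 17.25, rounded up to 18, so 18 affirmative votes are needed; 18 voted in favor. Satisfied.

Valid — all requirements satisfied.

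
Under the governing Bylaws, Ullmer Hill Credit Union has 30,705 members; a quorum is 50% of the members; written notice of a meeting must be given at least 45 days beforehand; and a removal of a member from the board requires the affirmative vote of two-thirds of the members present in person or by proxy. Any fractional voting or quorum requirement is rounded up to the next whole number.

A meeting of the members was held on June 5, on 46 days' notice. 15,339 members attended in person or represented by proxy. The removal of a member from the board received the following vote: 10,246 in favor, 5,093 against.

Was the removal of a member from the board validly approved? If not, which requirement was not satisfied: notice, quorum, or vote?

Notice: 46 days given; 45 required. Satisfied.
Quorum: 50% of 30,705 = 15,352.50, rounded up to 15,353; 15,339 present. Not satisfied.
Vote: requires two-thirds of those present (15,339); 2/3 of 15339 = 10226, so 10,226 needed; 10,246 in favor. Satisfied.

Invalid — quorum requirement not satisfied.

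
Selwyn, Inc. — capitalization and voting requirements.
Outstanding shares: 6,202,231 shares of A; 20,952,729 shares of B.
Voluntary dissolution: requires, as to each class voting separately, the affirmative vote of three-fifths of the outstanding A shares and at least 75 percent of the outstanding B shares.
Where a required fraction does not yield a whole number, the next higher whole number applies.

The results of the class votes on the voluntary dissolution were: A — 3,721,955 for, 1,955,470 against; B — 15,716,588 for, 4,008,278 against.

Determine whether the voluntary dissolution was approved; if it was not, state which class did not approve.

A: 3/5 of 6202231 = 3721338.60, rounded up to 3721339; 3,721,339 required, 3,721,955 in favor — approved.
B: 3/4 of 20952729 = 15714546.75, rounded up to 15714547; 15,714,547 required, 15,716,588 in favor — approved.

Approved — every class gave the required vote.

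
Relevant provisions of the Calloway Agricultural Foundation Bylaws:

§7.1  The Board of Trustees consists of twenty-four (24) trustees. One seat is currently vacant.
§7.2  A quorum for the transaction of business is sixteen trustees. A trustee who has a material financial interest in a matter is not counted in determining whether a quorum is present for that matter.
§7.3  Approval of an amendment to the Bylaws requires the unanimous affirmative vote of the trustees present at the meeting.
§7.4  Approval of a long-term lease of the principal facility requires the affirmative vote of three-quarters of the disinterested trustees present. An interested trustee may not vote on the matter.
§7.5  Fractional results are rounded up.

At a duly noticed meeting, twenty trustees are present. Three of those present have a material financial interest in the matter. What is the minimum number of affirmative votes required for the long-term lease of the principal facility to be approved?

13

The long-term lease of the principal facility requires three-fourths of the disinterested trustees present (20 − 3 = 17).
3/4 of 17 = 12.75, rounded up to 13.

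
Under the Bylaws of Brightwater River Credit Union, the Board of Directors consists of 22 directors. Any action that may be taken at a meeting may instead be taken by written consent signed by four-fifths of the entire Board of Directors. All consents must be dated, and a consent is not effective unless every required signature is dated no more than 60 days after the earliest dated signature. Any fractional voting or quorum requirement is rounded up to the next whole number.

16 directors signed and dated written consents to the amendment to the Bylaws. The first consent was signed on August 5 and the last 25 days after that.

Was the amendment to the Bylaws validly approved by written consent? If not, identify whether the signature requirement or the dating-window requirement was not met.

Signatures required: four-fifths of 22 — 4/5 of 22 = 17.60, rounded up to 18, so 18 needed; 16 signed. Insufficient.
Dating window: the latest signature is 25 days after the earliest; the limit is 60 days. Within the window.

Not effective — insufficient signatures.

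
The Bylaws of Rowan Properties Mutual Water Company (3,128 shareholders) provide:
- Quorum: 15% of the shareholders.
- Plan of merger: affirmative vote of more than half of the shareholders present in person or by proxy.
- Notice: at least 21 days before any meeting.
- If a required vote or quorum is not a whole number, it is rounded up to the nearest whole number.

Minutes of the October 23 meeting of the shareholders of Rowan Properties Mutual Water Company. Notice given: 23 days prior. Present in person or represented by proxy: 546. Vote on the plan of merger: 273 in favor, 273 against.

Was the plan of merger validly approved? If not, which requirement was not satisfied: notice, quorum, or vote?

Notice: 23 days given; 21 required. Satisfied.
Quorum: 15% of 3,128 = 469.20, rounded up to 470; 546 present. Satisfied.
Vote: requires a majority of those present (546); a majority of 546 is 274, so 274 needed; 273 in favor. Not satisfied.

Invalid — vote requirement not satisfied.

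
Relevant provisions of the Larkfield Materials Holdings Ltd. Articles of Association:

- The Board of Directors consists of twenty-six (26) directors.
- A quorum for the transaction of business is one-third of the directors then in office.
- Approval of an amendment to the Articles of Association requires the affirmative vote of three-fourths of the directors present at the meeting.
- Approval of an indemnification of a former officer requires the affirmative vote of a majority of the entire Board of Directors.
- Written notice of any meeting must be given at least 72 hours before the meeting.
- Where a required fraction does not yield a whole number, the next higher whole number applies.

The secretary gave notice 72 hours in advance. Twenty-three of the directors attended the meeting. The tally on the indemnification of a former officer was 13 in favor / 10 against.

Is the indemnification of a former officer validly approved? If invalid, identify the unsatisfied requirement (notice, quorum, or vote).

Notice: 72 hours given; 72 required (72 ≥ 72). Satisfied.
Quorum: 23 present; quorum is 9. Satisfied.
Vote: the indemnification of a former officer requires a majority of the entire Board of Directors (26). A majority of 26 is 14, so 14 affirmative votes are needed; 13 voted in favor. Not satisfied.

Invalid — vote requirement not satisfied.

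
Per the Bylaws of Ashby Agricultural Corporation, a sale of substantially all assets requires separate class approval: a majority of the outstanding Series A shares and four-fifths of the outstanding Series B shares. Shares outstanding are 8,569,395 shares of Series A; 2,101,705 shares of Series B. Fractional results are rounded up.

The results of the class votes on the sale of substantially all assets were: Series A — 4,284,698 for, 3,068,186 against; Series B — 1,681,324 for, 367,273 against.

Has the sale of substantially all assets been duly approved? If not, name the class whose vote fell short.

Not approved — the Series B shares did not give the required vote.

Series A: a majority of 8569395 is 4284698; 4,284,698 required, 4,284,698 in favor — approved.
Series B: 4/5 of 2101705 = 1681364; 1,681,364 required, 1,681,324 in favor — not approved.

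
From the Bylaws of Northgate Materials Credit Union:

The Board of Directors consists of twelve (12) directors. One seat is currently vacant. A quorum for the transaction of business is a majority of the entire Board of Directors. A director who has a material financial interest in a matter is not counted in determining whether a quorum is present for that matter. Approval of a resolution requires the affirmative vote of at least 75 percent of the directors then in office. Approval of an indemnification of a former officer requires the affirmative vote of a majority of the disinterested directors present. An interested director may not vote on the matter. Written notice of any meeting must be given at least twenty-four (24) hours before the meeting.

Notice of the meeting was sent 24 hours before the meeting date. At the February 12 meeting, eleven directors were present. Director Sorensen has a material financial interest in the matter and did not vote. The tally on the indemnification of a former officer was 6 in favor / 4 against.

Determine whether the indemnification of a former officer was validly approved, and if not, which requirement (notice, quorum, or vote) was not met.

Valid — all requirements satisfied.

Notice: 24 hours given; 24 required (24 ≥ 24). Satisfied.
Quorum: 11 present, but the 1 interested director does not count, leaving 10. Quorum is 7. Satisfied.
Vote: the indemnification of a former officer requires a majority of the disinterested directors present (11 − 1 = 10). A majority of 10 is 6, so 6 affirmative votes are needed; 6 voted in favor. Satisfied.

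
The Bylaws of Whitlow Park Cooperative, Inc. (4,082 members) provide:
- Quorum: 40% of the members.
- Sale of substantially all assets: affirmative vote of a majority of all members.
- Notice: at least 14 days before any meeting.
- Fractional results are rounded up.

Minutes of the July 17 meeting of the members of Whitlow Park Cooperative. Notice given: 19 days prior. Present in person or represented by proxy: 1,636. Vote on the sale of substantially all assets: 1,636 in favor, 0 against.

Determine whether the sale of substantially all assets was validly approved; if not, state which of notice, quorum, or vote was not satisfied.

Invalid — vote requirement not satisfied.

Notice: 19 days given; 14 required. Satisfied.
Quorum: 40% of 4,082 = 1,632.80, rounded up to 1,633; 1,636 present. Satisfied.
Vote: requires a majority of all members (4,082); a majority of 4082 is 2042, so 2,042 needed; 1,636 in favor. Not satisfied.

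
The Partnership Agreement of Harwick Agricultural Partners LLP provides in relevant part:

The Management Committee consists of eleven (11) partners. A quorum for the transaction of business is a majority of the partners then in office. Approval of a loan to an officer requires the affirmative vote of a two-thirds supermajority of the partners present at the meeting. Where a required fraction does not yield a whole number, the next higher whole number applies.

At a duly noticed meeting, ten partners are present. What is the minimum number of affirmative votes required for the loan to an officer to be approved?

7

The loan to an officer requires two-thirds of the partners present (10).
2/3 of 10 = 6.67, rounded up to 7.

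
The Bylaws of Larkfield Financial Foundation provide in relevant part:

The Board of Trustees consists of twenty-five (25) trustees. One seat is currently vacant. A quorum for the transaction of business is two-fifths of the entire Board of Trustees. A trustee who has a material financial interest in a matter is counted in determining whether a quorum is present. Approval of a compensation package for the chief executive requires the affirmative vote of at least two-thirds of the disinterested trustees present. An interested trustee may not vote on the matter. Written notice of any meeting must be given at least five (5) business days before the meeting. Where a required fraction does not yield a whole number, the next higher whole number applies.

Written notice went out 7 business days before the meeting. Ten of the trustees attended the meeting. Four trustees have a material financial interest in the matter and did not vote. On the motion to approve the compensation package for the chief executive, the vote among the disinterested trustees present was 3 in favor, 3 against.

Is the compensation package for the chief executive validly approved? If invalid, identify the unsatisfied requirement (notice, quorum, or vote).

Notice: 7 business days given; 5 required (7 ≥ 5). Satisfied.
Quorum: 10 present (interested trustees count toward quorum); quorum is 10. Satisfied.
Vote: the compensation package for the chief executive requires two-thirds of the disinterested trustees present (10 − 4 = 6). 2/3 of 6 = 4, so 4 affirmative votes are needed; 3 voted in favor. Not satisfied.

Invalid — vote requirement not satisfied.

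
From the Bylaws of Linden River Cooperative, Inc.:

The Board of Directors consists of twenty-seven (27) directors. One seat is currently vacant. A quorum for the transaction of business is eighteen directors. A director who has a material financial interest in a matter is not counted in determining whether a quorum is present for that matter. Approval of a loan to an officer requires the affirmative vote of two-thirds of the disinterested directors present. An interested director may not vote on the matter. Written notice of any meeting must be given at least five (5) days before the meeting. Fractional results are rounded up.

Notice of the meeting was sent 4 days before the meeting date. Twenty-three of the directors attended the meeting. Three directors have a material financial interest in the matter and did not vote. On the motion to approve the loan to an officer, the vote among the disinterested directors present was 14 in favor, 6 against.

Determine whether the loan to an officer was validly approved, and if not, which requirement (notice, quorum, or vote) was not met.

Invalid — notice requirement not satisfied.

Notice: 4 days given; 5 required (4 < 5). Not satisfied.
Quorum: 23 present, but the 3 interested directors do not count, leaving 20. Quorum is 18. Satisfied.
Vote: the loan to an officer requires two-thirds of the disinterested directors present (23 − 3 = 20). 2/3 of 20 = 13.33, rounded up to 14, so 14 affirmative votes are needed; 14 voted in favor. Satisfied.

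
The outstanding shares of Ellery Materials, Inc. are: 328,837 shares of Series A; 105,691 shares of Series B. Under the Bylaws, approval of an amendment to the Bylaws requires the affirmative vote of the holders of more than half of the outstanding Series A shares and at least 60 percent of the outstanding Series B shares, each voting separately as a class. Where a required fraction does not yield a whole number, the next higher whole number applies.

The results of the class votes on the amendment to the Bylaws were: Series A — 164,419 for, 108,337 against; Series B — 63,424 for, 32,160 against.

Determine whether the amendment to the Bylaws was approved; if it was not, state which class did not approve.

Series A: a majority of 328837 is 164419; 164,419 required, 164,419 in favor — approved.
Series B: 3/5 of 105691 = 63414.60, rounded up to 63415; 63,415 required, 63,424 in favor — approved.

Approved — every class gave the required vote.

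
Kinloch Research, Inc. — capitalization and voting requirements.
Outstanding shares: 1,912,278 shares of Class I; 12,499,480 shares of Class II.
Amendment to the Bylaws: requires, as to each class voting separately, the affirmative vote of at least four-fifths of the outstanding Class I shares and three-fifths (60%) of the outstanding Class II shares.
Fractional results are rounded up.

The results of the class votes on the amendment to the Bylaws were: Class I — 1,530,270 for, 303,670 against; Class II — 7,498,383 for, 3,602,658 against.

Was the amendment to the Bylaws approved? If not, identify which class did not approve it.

Class I: 4/5 of 1912278 = 1529822.40, rounded up to 1529823; 1,529,823 required, 1,530,270 in favor — approved.
Class II: 3/5 of 12499480 = 7499688; 7,499,688 required, 7,498,383 in favor — not approved.

Not approved — the Class II shares did not give the required vote.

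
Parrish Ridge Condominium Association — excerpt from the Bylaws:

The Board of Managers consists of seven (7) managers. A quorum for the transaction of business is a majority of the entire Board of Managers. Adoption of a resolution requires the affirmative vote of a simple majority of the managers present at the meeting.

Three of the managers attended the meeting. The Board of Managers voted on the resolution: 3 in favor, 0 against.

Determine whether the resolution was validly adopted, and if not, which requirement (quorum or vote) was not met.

Invalid — quorum requirement not satisfied.

Quorum: 3 present; quorum is 4. Not satisfied.
Vote: the resolution requires a majority of the managers present (3). A majority of 3 is 2, so 2 affirmative votes are needed; 3 voted in favor. Satisfied. (Moot — without a quorum no business can be validly transacted.)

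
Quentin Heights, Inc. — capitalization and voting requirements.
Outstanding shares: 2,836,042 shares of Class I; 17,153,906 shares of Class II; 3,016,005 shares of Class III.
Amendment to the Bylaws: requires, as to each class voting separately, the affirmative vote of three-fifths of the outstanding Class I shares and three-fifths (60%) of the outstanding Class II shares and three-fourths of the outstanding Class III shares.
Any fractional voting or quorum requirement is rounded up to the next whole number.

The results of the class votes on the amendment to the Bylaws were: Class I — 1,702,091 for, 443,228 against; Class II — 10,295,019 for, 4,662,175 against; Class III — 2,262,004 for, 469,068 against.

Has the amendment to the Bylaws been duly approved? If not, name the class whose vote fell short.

Class I: 3/5 of 2836042 = 1701625.20, rounded up to 1701626; 1,701,626 required, 1,702,091 in favor — approved.
Class II: 3/5 of 17153906 = 10292343.60, rounded up to 10292344; 10,292,344 required, 10,295,019 in favor — approved.
Class III: 3/4 of 3016005 = 2262003.75, rounded up to 2262004; 2,262,004 required, 2,262,004 in favor — approved.

Approved — every class gave the required vote.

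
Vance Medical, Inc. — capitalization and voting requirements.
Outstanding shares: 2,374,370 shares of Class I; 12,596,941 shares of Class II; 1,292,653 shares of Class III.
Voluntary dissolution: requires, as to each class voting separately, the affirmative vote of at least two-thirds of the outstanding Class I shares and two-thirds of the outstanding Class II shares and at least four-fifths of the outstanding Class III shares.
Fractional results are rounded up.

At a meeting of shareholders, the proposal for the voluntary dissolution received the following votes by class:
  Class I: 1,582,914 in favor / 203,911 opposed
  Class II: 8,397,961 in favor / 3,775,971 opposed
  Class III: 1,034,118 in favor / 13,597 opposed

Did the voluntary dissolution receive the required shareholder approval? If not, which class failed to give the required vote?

Not approved — the Class III shares did not give the required vote.

Class I: 2/3 of 2374370 = 1582913.33, rounded up to 1582914; 1,582,914 required, 1,582,914 in favor — approved.
Class II: 2/3 of 12596941 = 8397960.67, rounded up to 8397961; 8,397,961 required, 8,397,961 in favor — approved.
Class III: 4/5 of 1292653 = 1034122.40, rounded up to 1034123; 1,034,123 required, 1,034,118 in favor — not approved.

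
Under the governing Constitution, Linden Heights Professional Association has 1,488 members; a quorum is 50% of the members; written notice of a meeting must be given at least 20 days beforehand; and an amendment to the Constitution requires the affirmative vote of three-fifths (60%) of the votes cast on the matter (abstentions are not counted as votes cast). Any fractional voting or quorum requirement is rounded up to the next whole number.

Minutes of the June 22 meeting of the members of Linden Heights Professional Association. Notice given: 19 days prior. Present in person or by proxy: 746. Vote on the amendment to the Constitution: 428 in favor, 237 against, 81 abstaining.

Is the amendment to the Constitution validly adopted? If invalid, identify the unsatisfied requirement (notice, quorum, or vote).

Invalid — notice requirement not satisfied.

Notice: 19 days given; 20 required. Not satisfied.
Quorum: 50% of 1,488 = 744; 746 present. Satisfied.
Vote: requires three-fifths of the votes cast (746 − 81 abstaining = 665); 3/5 of 665 = 399, so 399 needed; 428 in favor. Satisfied.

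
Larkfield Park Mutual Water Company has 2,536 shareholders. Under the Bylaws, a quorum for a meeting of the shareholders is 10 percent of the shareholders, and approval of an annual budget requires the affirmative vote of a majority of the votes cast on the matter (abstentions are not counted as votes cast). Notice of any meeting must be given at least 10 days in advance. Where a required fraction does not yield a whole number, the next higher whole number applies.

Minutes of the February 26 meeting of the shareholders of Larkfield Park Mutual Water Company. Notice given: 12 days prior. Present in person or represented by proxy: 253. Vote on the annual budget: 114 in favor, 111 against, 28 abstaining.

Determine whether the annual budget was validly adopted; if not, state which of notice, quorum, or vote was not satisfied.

Notice: 12 days given; 10 required. Satisfied.
Quorum: 10% of 2,536 = 253.60, rounded up to 254; 253 present. Not satisfied.
Vote: requires a majority of the votes cast (253 − 28 abstaining = 225); a majority of 225 is 113, so 113 needed; 114 in favor. Satisfied.

Invalid — quorum requirement not satisfied.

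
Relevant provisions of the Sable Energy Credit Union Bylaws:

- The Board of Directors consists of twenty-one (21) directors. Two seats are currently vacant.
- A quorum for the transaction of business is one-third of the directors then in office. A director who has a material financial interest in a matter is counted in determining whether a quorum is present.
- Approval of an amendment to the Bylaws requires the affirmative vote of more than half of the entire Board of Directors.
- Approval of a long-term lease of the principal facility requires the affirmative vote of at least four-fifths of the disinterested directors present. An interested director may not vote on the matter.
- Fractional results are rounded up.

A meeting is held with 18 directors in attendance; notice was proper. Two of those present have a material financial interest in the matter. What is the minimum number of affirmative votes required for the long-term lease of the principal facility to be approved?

13

The long-term lease of the principal facility requires four-fifths of the disinterested directors present (18 − 2 = 16).
4/5 of 16 = 12.80, rounded up to 13.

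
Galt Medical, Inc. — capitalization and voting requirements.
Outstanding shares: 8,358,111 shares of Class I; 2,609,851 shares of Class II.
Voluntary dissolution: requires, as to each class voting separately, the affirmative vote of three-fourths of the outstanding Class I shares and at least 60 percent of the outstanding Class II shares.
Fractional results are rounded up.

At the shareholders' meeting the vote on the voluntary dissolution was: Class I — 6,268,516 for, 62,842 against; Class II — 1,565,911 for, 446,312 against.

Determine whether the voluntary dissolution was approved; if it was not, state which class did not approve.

Not approved — the Class I shares did not give the required vote.

Class I: 3/4 of 8358111 = 6268583.25, rounded up to 6268584; 6,268,584 required, 6,268,516 in favor — not approved.
Class II: 3/5 of 2609851 = 1565910.60, rounded up to 1565911; 1,565,911 required, 1,565,911 in favor — approved.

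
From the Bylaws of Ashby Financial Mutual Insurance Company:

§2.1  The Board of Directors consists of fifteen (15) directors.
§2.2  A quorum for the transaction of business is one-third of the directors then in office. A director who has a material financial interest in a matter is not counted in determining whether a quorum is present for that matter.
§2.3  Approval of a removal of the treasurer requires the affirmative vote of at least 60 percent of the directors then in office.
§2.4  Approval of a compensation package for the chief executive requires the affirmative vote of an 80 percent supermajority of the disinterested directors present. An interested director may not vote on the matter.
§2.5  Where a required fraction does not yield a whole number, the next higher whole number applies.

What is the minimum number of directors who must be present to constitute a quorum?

1/3 of 15 = 5.

5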